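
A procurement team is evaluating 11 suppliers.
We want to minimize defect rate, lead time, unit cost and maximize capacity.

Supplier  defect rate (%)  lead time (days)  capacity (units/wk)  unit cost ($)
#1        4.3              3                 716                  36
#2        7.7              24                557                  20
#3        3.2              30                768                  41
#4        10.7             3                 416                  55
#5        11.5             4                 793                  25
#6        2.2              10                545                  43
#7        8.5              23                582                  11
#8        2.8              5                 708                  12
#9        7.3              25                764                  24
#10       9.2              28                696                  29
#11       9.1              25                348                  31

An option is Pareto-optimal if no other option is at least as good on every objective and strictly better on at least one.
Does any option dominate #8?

#1: worse on defect rate (4.3 vs 2.8).
#2: worse on defect rate (7.7 vs 2.8).
#3: worse on defect rate (3.2 vs 2.8).
#4: worse on defect rate (10.7 vs 2.8).
#5: worse on defect rate (11.5 vs 2.8).
#6: worse on lead time (10 vs 5).
#7: worse on defect rate (8.5 vs 2.8).
#9: worse on defect rate (7.3 vs 2.8).
#10: worse on defect rate (9.2 vs 2.8).
#11: worse on defect rate (9.1 vs 2.8).
No option is at least as good as #8 on every objective and strictly better on one.

No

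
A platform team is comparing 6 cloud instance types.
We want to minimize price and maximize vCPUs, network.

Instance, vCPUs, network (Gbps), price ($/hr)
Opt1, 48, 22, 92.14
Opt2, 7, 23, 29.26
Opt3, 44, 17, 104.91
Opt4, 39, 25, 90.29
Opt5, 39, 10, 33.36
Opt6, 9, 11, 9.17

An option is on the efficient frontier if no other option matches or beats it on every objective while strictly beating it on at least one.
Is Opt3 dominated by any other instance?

Yes

Opt1 vs Opt3: vCPUs 48≥44, network 22≥17, price 92.14≤104.91 — Opt1 is at least as good on every objective and strictly better on at least one, so Opt1 dominates Opt3.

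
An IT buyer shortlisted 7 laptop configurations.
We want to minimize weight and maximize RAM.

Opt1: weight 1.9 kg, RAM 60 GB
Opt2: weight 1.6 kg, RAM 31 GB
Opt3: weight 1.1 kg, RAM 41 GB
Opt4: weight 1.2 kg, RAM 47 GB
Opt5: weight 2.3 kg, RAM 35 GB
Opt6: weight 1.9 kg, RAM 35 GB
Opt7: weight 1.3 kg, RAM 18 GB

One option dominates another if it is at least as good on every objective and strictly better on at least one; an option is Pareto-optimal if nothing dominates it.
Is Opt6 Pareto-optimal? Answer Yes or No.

No

Opt1 vs Opt6: weight 1.9≤1.9, RAM 60≥35 — Opt1 is at least as good on every objective and strictly better on at least one, so Opt1 dominates Opt6.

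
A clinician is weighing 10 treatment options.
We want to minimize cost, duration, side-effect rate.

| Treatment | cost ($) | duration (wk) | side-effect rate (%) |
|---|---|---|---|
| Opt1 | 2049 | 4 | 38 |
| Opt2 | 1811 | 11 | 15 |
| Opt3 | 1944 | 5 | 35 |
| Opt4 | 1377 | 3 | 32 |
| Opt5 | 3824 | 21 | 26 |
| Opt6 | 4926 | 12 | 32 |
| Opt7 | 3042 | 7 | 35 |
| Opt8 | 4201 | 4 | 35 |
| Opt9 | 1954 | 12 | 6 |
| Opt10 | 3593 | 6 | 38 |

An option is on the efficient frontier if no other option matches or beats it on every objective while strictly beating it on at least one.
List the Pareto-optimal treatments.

Opt2, Opt4, Opt9

Opt1: dominated by Opt4 (cost 1377≤2049, duration 3≤4, side-effect rate 32≤38).
Opt2: not dominated.
Opt3: dominated by Opt4 (cost 1377≤1944, duration 3≤5, side-effect rate 32≤35).
Opt4: not dominated (best cost).
Opt5: dominated by Opt2 (cost 1811≤3824, duration 11≤21, side-effect rate 15≤26).
Opt6: dominated by Opt2 (cost 1811≤4926, duration 11≤12, side-effect rate 15≤32).
Opt7: dominated by Opt3 (cost 1944≤3042, duration 5≤7, side-effect rate 35≤35).
Opt8: dominated by Opt4 (cost 1377≤4201, duration 3≤4, side-effect rate 32≤35).
Opt9: not dominated (best side-effect rate).
Opt10: dominated by Opt1 (cost 2049≤3593, duration 4≤6, side-effect rate 38≤38).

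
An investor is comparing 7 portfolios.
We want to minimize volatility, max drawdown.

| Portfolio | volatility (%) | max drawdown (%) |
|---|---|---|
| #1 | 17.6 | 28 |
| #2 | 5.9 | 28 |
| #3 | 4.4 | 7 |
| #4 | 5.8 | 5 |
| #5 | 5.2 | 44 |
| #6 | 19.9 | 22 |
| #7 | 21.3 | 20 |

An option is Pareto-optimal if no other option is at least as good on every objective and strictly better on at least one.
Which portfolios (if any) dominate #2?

#3: volatility 4.4≤5.9, max drawdown 7≤28 — dominates #2.
#4: volatility 5.8≤5.9, max drawdown 5≤28 — dominates #2.
Others (#1, #5, #6, #7) are each worse than #2 on at least one objective.

#3, #4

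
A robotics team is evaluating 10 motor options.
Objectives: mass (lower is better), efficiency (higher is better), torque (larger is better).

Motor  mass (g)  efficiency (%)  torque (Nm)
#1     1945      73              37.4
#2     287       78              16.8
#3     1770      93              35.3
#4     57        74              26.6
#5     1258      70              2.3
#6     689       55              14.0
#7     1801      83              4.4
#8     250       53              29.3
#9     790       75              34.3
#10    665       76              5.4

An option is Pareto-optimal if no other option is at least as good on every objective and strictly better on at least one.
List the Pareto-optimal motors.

#1: not dominated (best torque).
#2: not dominated.
#3: not dominated (best efficiency).
#4: not dominated (best mass).
#5: dominated by #2 (mass 287≤1258, efficiency 78≥70, torque 16.8≥2.3).
#6: dominated by #2 (mass 287≤689, efficiency 78≥55, torque 16.8≥14.0).
#7: dominated by #3 (mass 1770≤1801, efficiency 93≥83, torque 35.3≥4.4).
#8: not dominated.
#9: not dominated.
#10: dominated by #2 (mass 287≤665, efficiency 78≥76, torque 16.8≥5.4).

#1, #2, #3, #4, #8, #9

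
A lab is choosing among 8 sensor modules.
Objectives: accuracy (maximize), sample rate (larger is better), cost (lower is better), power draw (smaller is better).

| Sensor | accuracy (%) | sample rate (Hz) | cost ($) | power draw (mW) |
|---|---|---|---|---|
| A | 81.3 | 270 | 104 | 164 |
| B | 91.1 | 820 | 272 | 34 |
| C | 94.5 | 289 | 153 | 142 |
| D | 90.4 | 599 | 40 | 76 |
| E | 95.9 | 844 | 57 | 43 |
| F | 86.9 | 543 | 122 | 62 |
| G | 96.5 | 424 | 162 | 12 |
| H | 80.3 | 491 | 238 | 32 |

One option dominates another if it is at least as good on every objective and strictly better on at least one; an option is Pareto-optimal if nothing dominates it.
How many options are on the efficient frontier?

A: dominated by D (accuracy 90.4≥81.3, sample rate 599≥270, cost 40≤104, power draw 76≤164).
B: not dominated.
C: dominated by E (accuracy 95.9≥94.5, sample rate 844≥289, cost 57≤153, power draw 43≤142).
D: not dominated (best cost).
E: not dominated (best sample rate).
F: dominated by E (accuracy 95.9≥86.9, sample rate 844≥543, cost 57≤122, power draw 43≤62).
G: not dominated (best accuracy).
H: not dominated.
Pareto-optimal: B, D, E, G, H → 5.

5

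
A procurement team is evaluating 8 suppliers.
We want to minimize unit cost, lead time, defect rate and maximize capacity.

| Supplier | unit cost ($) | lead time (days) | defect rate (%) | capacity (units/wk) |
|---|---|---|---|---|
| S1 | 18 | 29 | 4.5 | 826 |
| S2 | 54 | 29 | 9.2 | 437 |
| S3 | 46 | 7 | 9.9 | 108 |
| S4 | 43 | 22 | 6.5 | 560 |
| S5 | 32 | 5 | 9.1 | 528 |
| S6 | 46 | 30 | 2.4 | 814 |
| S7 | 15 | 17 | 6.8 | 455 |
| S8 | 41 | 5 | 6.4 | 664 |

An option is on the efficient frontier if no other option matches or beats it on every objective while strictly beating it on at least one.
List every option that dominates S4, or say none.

S8: unit cost 41≤43, lead time 5≤22, defect rate 6.4≤6.5, capacity 664≥560 — dominates S4.
Others (S1, S2, S3, S5, S6, S7) are each worse than S4 on at least one objective.

S8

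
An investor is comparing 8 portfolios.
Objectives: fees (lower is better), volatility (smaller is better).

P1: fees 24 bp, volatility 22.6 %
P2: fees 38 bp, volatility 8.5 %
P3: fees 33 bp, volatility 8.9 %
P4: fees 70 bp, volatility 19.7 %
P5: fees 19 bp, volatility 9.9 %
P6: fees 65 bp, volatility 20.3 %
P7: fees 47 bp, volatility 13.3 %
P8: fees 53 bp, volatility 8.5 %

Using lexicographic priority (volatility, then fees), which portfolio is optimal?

P2

First minimize volatility: best is 8.5, kept {P2, P8}.
Then minimize fees: best is 38, kept {P2}.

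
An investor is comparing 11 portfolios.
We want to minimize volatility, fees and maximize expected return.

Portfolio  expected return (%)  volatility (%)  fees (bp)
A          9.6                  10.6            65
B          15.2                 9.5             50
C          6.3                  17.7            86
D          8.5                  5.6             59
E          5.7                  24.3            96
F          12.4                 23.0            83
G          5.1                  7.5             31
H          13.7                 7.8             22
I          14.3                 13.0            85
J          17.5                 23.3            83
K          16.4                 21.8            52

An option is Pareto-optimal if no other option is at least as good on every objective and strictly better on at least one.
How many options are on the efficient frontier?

A: dominated by B (expected return 15.2≥9.6, volatility 9.5≤10.6, fees 50≤65).
B: not dominated.
C: dominated by A (expected return 9.6≥6.3, volatility 10.6≤17.7, fees 65≤86).
D: not dominated (best volatility).
E: dominated by A (expected return 9.6≥5.7, volatility 10.6≤24.3, fees 65≤96).
F: dominated by B (expected return 15.2≥12.4, volatility 9.5≤23.0, fees 50≤83).
G: not dominated.
H: not dominated (best fees).
I: dominated by B (expected return 15.2≥14.3, volatility 9.5≤13.0, fees 50≤85).
J: not dominated (best expected return).
K: not dominated.
Pareto-optimal: B, D, G, H, J, K → 6.

6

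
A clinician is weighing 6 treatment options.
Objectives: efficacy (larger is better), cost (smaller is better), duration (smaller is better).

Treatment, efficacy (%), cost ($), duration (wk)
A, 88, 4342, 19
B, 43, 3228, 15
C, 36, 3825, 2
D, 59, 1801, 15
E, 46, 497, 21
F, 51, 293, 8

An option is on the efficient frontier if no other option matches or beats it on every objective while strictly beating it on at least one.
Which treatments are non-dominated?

A: not dominated (best efficacy).
B: dominated by D (efficacy 59≥43, cost 1801≤3228, duration 15≤15).
C: not dominated (best duration).
D: not dominated.
E: dominated by F (efficacy 51≥46, cost 293≤497, duration 8≤21).
F: not dominated (best cost).

A, C, D, F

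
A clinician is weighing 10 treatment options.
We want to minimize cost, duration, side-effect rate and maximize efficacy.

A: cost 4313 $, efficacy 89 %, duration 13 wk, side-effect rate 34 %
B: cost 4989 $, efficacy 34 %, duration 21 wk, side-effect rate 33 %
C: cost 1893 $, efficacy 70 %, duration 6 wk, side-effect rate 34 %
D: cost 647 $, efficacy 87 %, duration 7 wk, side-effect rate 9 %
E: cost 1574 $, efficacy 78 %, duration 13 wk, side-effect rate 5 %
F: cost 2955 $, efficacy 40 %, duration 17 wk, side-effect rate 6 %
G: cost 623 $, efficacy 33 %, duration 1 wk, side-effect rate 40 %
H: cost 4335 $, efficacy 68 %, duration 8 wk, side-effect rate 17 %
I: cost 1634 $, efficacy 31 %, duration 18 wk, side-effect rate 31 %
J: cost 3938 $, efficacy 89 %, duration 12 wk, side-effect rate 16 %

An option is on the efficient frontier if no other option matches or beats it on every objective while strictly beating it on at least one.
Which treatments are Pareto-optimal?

A: dominated by J (cost 3938≤4313, efficacy 89≥89, duration 12≤13, side-effect rate 16≤34).
B: dominated by D (cost 647≤4989, efficacy 87≥34, duration 7≤21, side-effect rate 9≤33).
C: not dominated.
D: not dominated.
E: not dominated (best side-effect rate).
F: dominated by E (cost 1574≤2955, efficacy 78≥40, duration 13≤17, side-effect rate 5≤6).
G: not dominated (best cost).
H: dominated by D (cost 647≤4335, efficacy 87≥68, duration 7≤8, side-effect rate 9≤17).
I: dominated by D (cost 647≤1634, efficacy 87≥31, duration 7≤18, side-effect rate 9≤31).
J: not dominated.

C, D, E, G, J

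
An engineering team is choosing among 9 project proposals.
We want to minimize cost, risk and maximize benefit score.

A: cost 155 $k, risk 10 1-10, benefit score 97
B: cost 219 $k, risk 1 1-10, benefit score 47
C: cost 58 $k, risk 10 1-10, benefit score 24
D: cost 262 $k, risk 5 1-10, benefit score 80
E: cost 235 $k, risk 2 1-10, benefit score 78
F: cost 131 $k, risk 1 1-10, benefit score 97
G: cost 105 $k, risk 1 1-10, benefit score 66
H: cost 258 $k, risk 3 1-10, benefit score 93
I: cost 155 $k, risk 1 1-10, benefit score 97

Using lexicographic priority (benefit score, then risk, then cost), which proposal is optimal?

F

First maximize benefit score: best is 97, kept {A, F, I}.
Then minimize risk: best is 1, kept {F, I}.
Then minimize cost: best is 131, kept {F}.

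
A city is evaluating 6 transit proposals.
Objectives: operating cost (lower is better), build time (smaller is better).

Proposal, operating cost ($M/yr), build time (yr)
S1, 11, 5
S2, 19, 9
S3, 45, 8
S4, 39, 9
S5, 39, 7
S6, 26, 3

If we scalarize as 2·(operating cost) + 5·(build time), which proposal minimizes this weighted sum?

S1

S1: 2·11 + 5·5 = 47
S2: 2·19 + 5·9 = 83
S3: 2·45 + 5·8 = 130
S4: 2·39 + 5·9 = 123
S5: 2·39 + 5·7 = 113
S6: 2·26 + 5·3 = 67
Lowest: S1 at 47.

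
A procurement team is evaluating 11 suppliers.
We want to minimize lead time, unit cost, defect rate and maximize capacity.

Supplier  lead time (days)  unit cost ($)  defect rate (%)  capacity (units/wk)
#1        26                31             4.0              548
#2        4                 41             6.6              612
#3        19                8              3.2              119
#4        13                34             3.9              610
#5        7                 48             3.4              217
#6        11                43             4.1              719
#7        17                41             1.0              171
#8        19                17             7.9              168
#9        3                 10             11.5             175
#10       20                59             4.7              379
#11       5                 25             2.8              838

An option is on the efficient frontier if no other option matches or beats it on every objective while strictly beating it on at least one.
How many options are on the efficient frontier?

6

#1: dominated by #11 (lead time 5≤26, unit cost 25≤31, defect rate 2.8≤4.0, capacity 838≥548).
#2: not dominated.
#3: not dominated (best unit cost).
#4: dominated by #11 (lead time 5≤13, unit cost 25≤34, defect rate 2.8≤3.9, capacity 838≥610).
#5: dominated by #11 (lead time 5≤7, unit cost 25≤48, defect rate 2.8≤3.4, capacity 838≥217).
#6: dominated by #11 (lead time 5≤11, unit cost 25≤43, defect rate 2.8≤4.1, capacity 838≥719).
#7: not dominated (best defect rate).
#8: not dominated.
#9: not dominated (best lead time).
#10: dominated by #4 (lead time 13≤20, unit cost 34≤59, defect rate 3.9≤4.7, capacity 610≥379).
#11: not dominated (best capacity).
Pareto-optimal: #2, #3, #7, #8, #9, #11 → 6.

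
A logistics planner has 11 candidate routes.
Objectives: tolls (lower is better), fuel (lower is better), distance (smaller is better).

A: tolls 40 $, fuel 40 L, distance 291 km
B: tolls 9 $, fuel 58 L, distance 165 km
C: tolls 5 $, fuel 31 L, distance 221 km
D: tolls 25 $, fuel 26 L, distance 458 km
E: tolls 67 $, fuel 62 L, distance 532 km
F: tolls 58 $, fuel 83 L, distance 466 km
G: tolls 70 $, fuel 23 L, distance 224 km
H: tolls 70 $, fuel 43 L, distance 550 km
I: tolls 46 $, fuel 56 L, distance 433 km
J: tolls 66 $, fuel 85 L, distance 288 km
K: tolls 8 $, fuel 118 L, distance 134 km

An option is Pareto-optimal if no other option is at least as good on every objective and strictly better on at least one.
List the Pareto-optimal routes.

B, C, D, G, K

A: dominated by C (tolls 5≤40, fuel 31≤40, distance 221≤291).
B: not dominated.
C: not dominated (best tolls).
D: not dominated.
E: dominated by A (tolls 40≤67, fuel 40≤62, distance 291≤532).
F: dominated by A (tolls 40≤58, fuel 40≤83, distance 291≤466).
G: not dominated (best fuel).
H: dominated by A (tolls 40≤70, fuel 40≤43, distance 291≤550).
I: dominated by A (tolls 40≤46, fuel 40≤56, distance 291≤433).
J: dominated by B (tolls 9≤66, fuel 58≤85, distance 165≤288).
K: not dominated (best distance).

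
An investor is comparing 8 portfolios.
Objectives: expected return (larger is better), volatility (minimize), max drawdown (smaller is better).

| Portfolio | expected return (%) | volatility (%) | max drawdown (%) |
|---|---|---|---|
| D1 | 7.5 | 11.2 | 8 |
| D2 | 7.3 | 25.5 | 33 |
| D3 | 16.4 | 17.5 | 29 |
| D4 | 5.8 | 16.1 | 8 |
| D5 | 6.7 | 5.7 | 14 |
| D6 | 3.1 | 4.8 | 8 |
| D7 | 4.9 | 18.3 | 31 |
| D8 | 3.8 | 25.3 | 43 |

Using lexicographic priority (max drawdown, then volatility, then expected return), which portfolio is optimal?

First minimize max drawdown: best is 8, kept {D1, D4, D6}.
Then minimize volatility: best is 4.8, kept {D6}.

D6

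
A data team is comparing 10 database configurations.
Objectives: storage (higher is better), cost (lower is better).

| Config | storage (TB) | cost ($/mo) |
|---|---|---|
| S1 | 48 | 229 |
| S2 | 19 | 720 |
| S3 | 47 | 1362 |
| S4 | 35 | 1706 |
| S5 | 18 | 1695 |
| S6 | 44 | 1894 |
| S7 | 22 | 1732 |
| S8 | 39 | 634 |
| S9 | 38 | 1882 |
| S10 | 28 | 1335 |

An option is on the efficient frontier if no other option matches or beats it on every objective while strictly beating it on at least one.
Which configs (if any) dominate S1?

S2: worse on storage (19 vs 48).
S3: worse on storage (47 vs 48).
S4: worse on storage (35 vs 48).
S5: worse on storage (18 vs 48).
S6: worse on storage (44 vs 48).
S7: worse on storage (22 vs 48).
S8: worse on storage (39 vs 48).
S9: worse on storage (38 vs 48).
S10: worse on storage (28 vs 48).
No option dominates S1.

none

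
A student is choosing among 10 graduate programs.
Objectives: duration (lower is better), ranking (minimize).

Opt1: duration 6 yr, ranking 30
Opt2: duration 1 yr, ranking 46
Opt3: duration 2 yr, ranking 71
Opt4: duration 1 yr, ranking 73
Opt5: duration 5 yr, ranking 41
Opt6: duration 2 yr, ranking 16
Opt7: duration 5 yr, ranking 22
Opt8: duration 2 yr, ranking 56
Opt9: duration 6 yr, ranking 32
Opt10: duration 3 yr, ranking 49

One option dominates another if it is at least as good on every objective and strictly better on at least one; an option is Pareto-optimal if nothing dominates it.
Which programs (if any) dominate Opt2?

Opt1: worse on duration (6 vs 1).
Opt3: worse on duration (2 vs 1).
Opt4: worse on ranking (73 vs 46).
Opt5: worse on duration (5 vs 1).
Opt6: worse on duration (2 vs 1).
Opt7: worse on duration (5 vs 1).
Opt8: worse on duration (2 vs 1).
Opt9: worse on duration (6 vs 1).
Opt10: worse on duration (3 vs 1).
No option dominates Opt2.

none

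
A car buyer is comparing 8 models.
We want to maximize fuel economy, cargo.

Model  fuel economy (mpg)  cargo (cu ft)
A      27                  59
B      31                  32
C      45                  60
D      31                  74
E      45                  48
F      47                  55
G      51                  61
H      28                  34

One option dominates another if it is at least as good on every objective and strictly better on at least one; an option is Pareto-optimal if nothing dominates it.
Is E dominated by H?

H vs E: H is worse on fuel economy (28 vs 45), so it does not dominate E.

No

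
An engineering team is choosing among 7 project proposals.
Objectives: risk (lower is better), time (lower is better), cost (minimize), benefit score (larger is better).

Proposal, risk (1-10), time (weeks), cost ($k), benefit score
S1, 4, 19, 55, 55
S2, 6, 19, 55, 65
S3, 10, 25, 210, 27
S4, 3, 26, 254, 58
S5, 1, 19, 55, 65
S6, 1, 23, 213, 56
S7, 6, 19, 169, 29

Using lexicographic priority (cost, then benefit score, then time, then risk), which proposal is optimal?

First minimize cost: best is 55, kept {S1, S2, S5}.
Then maximize benefit score: best is 65, kept {S2, S5}.
Then minimize time: best is 19, kept {S2, S5}.
Then minimize risk: best is 1, kept {S5}.

S5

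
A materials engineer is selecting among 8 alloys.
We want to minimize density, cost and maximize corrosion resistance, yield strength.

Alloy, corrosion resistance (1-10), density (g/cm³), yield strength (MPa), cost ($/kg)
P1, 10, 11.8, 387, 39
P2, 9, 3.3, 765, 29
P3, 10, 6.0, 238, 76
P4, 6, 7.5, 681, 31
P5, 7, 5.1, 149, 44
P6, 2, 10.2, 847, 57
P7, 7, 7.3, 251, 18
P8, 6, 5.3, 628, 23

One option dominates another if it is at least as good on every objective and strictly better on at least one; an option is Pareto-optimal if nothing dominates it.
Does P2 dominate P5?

P2 vs P5: corrosion resistance 9≥7, density 3.3≤5.1, yield strength 765≥149, cost 29≤44 — P2 is at least as good on every objective with at least one strict improvement.

Yes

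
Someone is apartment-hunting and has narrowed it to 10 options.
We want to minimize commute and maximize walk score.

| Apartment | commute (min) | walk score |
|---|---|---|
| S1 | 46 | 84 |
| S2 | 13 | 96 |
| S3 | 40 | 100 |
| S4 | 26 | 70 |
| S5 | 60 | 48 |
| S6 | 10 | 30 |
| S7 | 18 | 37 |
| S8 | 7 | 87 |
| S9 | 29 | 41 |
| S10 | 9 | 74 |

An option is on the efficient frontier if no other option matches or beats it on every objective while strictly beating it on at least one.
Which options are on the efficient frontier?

S1: dominated by S2 (commute 13≤46, walk score 96≥84).
S2: not dominated.
S3: not dominated (best walk score).
S4: dominated by S2 (commute 13≤26, walk score 96≥70).
S5: dominated by S1 (commute 46≤60, walk score 84≥48).
S6: dominated by S8 (commute 7≤10, walk score 87≥30).
S7: dominated by S2 (commute 13≤18, walk score 96≥37).
S8: not dominated (best commute).
S9: dominated by S2 (commute 13≤29, walk score 96≥41).
S10: dominated by S8 (commute 7≤9, walk score 87≥74).

S2, S3, S8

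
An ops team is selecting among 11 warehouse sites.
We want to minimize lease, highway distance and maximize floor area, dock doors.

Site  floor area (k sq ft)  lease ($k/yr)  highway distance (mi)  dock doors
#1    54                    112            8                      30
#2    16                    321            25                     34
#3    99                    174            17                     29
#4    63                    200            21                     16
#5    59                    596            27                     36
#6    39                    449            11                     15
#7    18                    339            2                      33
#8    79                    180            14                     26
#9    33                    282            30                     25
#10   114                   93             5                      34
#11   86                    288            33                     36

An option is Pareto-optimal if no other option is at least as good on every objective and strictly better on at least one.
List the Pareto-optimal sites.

#1: dominated by #10 (floor area 114≥54, lease 93≤112, highway distance 5≤8, dock doors 34≥30).
#2: dominated by #10 (floor area 114≥16, lease 93≤321, highway distance 5≤25, dock doors 34≥34).
#3: dominated by #10 (floor area 114≥99, lease 93≤174, highway distance 5≤17, dock doors 34≥29).
#4: dominated by #3 (floor area 99≥63, lease 174≤200, highway distance 17≤21, dock doors 29≥16).
#5: not dominated.
#6: dominated by #1 (floor area 54≥39, lease 112≤449, highway distance 8≤11, dock doors 30≥15).
#7: not dominated (best highway distance).
#8: dominated by #10 (floor area 114≥79, lease 93≤180, highway distance 5≤14, dock doors 34≥26).
#9: dominated by #1 (floor area 54≥33, lease 112≤282, highway distance 8≤30, dock doors 30≥25).
#10: not dominated (best floor area).
#11: not dominated.

#5, #7, #10, #11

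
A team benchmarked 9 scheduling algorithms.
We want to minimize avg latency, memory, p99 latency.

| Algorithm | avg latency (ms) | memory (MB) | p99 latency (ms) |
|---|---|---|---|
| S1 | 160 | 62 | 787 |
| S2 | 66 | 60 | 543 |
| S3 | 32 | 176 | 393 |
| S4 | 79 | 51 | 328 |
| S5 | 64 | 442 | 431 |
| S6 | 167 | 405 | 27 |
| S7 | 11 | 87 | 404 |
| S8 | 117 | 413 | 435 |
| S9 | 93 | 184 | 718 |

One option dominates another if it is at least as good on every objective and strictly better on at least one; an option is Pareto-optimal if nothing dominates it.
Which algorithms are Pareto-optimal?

S1: dominated by S2 (avg latency 66≤160, memory 60≤62, p99 latency 543≤787).
S2: not dominated.
S3: not dominated.
S4: not dominated (best memory).
S5: dominated by S3 (avg latency 32≤64, memory 176≤442, p99 latency 393≤431).
S6: not dominated (best p99 latency).
S7: not dominated (best avg latency).
S8: dominated by S3 (avg latency 32≤117, memory 176≤413, p99 latency 393≤435).
S9: dominated by S2 (avg latency 66≤93, memory 60≤184, p99 latency 543≤718).

S2, S3, S4, S6, S7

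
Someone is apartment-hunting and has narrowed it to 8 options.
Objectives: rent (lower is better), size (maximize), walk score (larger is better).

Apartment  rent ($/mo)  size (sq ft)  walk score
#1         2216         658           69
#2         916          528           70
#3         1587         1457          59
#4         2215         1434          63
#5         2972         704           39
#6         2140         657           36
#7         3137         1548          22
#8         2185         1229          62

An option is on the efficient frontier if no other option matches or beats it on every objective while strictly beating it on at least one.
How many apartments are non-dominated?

6

#1: not dominated.
#2: not dominated (best rent).
#3: not dominated.
#4: not dominated.
#5: dominated by #3 (rent 1587≤2972, size 1457≥704, walk score 59≥39).
#6: dominated by #3 (rent 1587≤2140, size 1457≥657, walk score 59≥36).
#7: not dominated (best size).
#8: not dominated.
Pareto-optimal: #1, #2, #3, #4, #7, #8 → 6.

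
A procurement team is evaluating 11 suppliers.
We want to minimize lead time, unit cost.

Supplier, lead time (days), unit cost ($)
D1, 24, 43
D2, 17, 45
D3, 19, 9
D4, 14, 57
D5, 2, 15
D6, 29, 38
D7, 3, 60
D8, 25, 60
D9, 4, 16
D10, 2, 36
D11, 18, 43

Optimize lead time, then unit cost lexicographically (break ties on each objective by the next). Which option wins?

D5

First minimize lead time: best is 2, kept {D5, D10}.
Then minimize unit cost: best is 15, kept {D5}.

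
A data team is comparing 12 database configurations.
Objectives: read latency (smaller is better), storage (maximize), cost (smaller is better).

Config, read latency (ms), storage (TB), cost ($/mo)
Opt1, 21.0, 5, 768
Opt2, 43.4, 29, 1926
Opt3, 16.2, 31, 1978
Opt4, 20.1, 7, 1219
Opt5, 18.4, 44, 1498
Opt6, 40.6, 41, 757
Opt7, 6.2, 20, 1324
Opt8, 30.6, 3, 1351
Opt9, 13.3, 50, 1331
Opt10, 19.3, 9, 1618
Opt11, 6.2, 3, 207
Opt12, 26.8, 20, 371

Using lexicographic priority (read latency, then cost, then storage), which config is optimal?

First minimize read latency: best is 6.2, kept {Opt7, Opt11}.
Then minimize cost: best is 207, kept {Opt11}.

Opt11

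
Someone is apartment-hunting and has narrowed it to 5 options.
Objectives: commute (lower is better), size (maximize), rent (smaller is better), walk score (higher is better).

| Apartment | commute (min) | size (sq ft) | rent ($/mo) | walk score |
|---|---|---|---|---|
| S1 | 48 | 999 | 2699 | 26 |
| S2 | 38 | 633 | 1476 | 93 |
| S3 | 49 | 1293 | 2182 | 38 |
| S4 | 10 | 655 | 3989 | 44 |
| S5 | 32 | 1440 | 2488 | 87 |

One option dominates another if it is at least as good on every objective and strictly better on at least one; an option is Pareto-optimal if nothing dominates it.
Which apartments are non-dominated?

S2, S3, S4, S5

S1: dominated by S5 (commute 32≤48, size 1440≥999, rent 2488≤2699, walk score 87≥26).
S2: not dominated (best rent).
S3: not dominated.
S4: not dominated (best commute).
S5: not dominated (best size).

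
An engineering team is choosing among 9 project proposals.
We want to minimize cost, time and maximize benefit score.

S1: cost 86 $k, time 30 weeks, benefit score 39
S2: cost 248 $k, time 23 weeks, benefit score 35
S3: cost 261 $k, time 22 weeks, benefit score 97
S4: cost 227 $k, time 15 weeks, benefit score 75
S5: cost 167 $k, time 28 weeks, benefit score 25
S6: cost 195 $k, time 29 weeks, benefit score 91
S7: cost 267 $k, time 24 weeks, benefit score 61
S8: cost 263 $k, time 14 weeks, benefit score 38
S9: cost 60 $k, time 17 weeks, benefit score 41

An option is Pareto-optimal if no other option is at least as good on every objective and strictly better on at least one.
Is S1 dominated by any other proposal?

S9 vs S1: cost 60≤86, time 17≤30, benefit score 41≥39 — S9 is at least as good on every objective and strictly better on at least one, so S9 dominates S1.

Yes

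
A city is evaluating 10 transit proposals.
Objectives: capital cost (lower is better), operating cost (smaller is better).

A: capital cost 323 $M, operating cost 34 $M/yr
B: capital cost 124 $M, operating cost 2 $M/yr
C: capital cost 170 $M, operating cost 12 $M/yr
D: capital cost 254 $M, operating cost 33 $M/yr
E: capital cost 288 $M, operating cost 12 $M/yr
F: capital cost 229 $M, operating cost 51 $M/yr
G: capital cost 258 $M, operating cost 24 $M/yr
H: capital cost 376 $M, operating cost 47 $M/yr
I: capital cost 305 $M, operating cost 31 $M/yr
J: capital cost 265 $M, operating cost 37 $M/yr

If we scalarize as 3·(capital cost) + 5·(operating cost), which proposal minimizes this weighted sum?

A: 3·323 + 5·34 = 1139
B: 3·124 + 5·2 = 382
C: 3·170 + 5·12 = 570
D: 3·254 + 5·33 = 927
E: 3·288 + 5·12 = 924
F: 3·229 + 5·51 = 942
G: 3·258 + 5·24 = 894
H: 3·376 + 5·47 = 1363
I: 3·305 + 5·31 = 1070
J: 3·265 + 5·37 = 980
Lowest: B at 382.

B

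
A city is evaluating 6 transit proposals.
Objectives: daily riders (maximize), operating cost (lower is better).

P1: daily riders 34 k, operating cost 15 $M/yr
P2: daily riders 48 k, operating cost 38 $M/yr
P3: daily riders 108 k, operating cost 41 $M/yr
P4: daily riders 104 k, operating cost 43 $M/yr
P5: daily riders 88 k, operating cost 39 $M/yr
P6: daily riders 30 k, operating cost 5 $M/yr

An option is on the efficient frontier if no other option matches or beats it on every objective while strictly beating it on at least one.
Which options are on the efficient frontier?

P1: not dominated.
P2: not dominated.
P3: not dominated (best daily riders).
P4: dominated by P3 (daily riders 108≥104, operating cost 41≤43).
P5: not dominated.
P6: not dominated (best operating cost).

P1, P2, P3, P5, P6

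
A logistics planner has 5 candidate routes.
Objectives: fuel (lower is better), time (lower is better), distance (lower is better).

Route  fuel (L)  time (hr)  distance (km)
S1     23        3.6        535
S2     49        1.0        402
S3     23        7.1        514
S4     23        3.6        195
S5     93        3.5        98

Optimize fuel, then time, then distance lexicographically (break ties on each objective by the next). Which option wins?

First minimize fuel: best is 23, kept {S1, S3, S4}.
Then minimize time: best is 3.6, kept {S1, S4}.
Then minimize distance: best is 195, kept {S4}.

S4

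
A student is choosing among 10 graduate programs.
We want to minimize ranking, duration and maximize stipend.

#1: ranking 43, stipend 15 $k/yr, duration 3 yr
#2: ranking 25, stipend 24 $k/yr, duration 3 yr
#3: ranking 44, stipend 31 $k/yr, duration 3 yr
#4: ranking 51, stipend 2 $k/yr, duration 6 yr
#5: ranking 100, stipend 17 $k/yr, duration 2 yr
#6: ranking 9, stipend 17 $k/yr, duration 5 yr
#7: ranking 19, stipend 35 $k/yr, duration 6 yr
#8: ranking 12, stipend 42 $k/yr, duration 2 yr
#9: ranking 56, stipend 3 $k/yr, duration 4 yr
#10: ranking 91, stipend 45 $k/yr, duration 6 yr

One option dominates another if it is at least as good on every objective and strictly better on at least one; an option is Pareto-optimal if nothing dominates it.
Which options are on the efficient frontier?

#1: dominated by #2 (ranking 25≤43, stipend 24≥15, duration 3≤3).
#2: dominated by #8 (ranking 12≤25, stipend 42≥24, duration 2≤3).
#3: dominated by #8 (ranking 12≤44, stipend 42≥31, duration 2≤3).
#4: dominated by #1 (ranking 43≤51, stipend 15≥2, duration 3≤6).
#5: dominated by #8 (ranking 12≤100, stipend 42≥17, duration 2≤2).
#6: not dominated (best ranking).
#7: dominated by #8 (ranking 12≤19, stipend 42≥35, duration 2≤6).
#8: not dominated.
#9: dominated by #1 (ranking 43≤56, stipend 15≥3, duration 3≤4).
#10: not dominated (best stipend).

#6, #8, #10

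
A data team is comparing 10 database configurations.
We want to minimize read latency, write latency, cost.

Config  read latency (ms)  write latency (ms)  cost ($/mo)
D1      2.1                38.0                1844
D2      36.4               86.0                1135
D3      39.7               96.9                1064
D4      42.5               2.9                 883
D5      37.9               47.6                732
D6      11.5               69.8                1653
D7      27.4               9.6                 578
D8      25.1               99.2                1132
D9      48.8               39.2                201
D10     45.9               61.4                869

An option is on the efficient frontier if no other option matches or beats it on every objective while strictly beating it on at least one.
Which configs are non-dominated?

D1: not dominated (best read latency).
D2: dominated by D7 (read latency 27.4≤36.4, write latency 9.6≤86.0, cost 578≤1135).
D3: dominated by D5 (read latency 37.9≤39.7, write latency 47.6≤96.9, cost 732≤1064).
D4: not dominated (best write latency).
D5: dominated by D7 (read latency 27.4≤37.9, write latency 9.6≤47.6, cost 578≤732).
D6: not dominated.
D7: not dominated.
D8: not dominated.
D9: not dominated (best cost).
D10: dominated by D5 (read latency 37.9≤45.9, write latency 47.6≤61.4, cost 732≤869).

D1, D4, D6, D7, D8, D9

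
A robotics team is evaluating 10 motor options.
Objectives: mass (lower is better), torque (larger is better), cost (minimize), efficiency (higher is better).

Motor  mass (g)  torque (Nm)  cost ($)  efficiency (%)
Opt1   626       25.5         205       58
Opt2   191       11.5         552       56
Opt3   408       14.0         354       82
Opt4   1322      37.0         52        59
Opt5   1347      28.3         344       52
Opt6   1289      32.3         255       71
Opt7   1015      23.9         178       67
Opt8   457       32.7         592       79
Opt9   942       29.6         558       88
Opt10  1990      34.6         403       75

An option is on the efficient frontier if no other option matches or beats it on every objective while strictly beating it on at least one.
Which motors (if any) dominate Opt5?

Opt4, Opt6

Opt4: mass 1322≤1347, torque 37.0≥28.3, cost 52≤344, efficiency 59≥52 — dominates Opt5.
Opt6: mass 1289≤1347, torque 32.3≥28.3, cost 255≤344, efficiency 71≥52 — dominates Opt5.
Others (Opt1, Opt2, Opt3, Opt7, Opt8, Opt9, Opt10) are each worse than Opt5 on at least one objective.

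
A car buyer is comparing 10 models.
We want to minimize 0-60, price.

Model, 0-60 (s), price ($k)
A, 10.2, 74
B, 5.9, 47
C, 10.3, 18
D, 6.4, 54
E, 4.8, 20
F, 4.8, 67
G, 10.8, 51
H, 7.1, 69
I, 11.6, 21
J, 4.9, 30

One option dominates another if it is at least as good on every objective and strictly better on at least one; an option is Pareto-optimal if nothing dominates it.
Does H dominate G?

No

H vs G: H is worse on price (69 vs 51), so it does not dominate G.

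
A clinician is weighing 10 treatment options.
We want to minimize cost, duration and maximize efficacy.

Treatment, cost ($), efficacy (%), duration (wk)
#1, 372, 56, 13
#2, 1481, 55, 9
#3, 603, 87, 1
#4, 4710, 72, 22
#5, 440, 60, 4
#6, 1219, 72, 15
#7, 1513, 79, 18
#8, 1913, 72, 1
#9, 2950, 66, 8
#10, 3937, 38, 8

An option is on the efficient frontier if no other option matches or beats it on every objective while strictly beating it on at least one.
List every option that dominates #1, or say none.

#2: worse on cost (1481 vs 372).
#3: worse on cost (603 vs 372).
#4: worse on cost (4710 vs 372).
#5: worse on cost (440 vs 372).
#6: worse on cost (1219 vs 372).
#7: worse on cost (1513 vs 372).
#8: worse on cost (1913 vs 372).
#9: worse on cost (2950 vs 372).
#10: worse on cost (3937 vs 372).
No option dominates #1.

none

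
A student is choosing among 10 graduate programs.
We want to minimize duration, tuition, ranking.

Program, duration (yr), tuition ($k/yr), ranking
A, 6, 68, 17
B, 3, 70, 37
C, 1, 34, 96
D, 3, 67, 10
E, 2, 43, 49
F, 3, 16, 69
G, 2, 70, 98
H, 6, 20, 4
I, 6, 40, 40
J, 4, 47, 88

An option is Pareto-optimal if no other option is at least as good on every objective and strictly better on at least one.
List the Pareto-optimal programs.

C, D, E, F, H

A: dominated by D (duration 3≤6, tuition 67≤68, ranking 10≤17).
B: dominated by D (duration 3≤3, tuition 67≤70, ranking 10≤37).
C: not dominated (best duration).
D: not dominated.
E: not dominated.
F: not dominated (best tuition).
G: dominated by C (duration 1≤2, tuition 34≤70, ranking 96≤98).
H: not dominated (best ranking).
I: dominated by H (duration 6≤6, tuition 20≤40, ranking 4≤40).
J: dominated by E (duration 2≤4, tuition 43≤47, ranking 49≤88).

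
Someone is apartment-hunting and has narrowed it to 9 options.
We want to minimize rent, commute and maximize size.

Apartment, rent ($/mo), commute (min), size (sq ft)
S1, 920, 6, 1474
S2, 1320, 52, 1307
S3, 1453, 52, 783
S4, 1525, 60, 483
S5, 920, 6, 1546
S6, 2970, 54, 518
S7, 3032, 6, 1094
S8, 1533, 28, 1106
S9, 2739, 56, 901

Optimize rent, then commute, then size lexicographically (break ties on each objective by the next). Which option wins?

S5

First minimize rent: best is 920, kept {S1, S5}.
Then minimize commute: best is 6, kept {S1, S5}.
Then maximize size: best is 1546, kept {S5}.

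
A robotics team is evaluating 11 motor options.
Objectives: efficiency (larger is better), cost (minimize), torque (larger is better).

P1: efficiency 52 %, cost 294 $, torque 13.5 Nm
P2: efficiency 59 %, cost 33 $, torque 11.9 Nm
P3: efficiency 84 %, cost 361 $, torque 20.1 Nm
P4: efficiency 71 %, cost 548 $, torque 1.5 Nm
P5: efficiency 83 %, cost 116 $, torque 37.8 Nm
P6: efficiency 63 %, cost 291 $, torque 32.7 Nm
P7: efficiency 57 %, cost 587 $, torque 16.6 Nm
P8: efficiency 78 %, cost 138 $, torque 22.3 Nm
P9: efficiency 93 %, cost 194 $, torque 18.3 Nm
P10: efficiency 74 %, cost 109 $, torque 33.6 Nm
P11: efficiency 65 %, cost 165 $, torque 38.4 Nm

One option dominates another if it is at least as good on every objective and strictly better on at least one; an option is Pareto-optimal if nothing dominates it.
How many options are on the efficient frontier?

6

P1: dominated by P5 (efficiency 83≥52, cost 116≤294, torque 37.8≥13.5).
P2: not dominated (best cost).
P3: not dominated.
P4: dominated by P3 (efficiency 84≥71, cost 361≤548, torque 20.1≥1.5).
P5: not dominated.
P6: dominated by P5 (efficiency 83≥63, cost 116≤291, torque 37.8≥32.7).
P7: dominated by P3 (efficiency 84≥57, cost 361≤587, torque 20.1≥16.6).
P8: dominated by P5 (efficiency 83≥78, cost 116≤138, torque 37.8≥22.3).
P9: not dominated (best efficiency).
P10: not dominated.
P11: not dominated (best torque).
Pareto-optimal: P2, P3, P5, P9, P10, P11 → 6.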